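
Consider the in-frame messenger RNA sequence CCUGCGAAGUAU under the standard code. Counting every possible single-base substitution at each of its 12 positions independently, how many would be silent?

8

Codon 1 (CCU, Pro): 3 synonymous substitutions.
Codon 2 (GCG, Ala): 3 synonymous substitutions.
Codon 3 (AAG, Lys): 1 synonymous substitution.
Codon 4 (UAU, Tyr): 1 synonymous substitution.
Total: 3 + 3 + 1 + 1 = 8.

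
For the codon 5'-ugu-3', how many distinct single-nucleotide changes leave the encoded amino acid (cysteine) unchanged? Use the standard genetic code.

Position 1: none → 0 synonymous.
Position 2: none → 0 synonymous.
Position 3: UGC → 1 synonymous.
Total: 0 + 0 + 1 = 1.

1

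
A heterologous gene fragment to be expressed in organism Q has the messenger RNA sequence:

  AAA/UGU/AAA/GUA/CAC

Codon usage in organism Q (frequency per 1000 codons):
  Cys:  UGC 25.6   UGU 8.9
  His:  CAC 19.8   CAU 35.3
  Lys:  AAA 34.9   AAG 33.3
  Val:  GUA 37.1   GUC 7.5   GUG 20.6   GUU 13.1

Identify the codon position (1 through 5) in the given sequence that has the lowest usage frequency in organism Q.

Codon 1 AAA (Lys): 34.9 per 1000.
Codon 2 UGU (Cys): 8.9 per 1000.
Codon 3 AAA (Lys): 34.9 per 1000.
Codon 4 GUA (Val): 37.1 per 1000.
Codon 5 CAC (His): 19.8 per 1000.
Lowest frequency is 8.9 at codon 2.

2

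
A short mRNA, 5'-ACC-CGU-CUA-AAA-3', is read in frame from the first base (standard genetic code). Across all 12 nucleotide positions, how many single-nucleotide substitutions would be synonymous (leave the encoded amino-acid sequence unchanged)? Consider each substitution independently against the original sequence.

11

Codon 1 (ACC, Thr): 3 synonymous substitutions.
Codon 2 (CGU, Arg): 3 synonymous substitutions.
Codon 3 (CUA, Leu): 4 synonymous substitutions.
Codon 4 (AAA, Lys): 1 synonymous substitution.
Total: 3 + 3 + 4 + 1 = 11.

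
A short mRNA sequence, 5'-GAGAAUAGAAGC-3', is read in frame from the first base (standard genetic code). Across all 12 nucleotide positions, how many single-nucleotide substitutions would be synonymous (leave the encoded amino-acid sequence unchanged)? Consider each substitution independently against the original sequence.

5

Codon 1 (GAG, Glu): 1 synonymous substitution.
Codon 2 (AAU, Asn): 1 synonymous substitution.
Codon 3 (AGA, Arg): 2 synonymous substitutions.
Codon 4 (AGC, Ser): 1 synonymous substitution.
Total: 1 + 1 + 2 + 1 = 5.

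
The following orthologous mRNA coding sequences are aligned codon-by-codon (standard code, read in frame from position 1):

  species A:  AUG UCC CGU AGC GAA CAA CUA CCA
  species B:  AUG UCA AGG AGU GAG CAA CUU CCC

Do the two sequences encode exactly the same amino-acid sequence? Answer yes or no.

Codon 1: AUG Met / AUG Met — identical.
Codon 2: UCC Ser / UCA Ser — synonymous.
Codon 3: CGU Arg / AGG Arg — synonymous.
Codon 4: AGC Ser / AGU Ser — synonymous.
Codon 5: GAA Glu / GAG Glu — synonymous.
Codon 6: CAA Gln / CAA Gln — identical.
Codon 7: CUA Leu / CUU Leu — synonymous.
Codon 8: CCA Pro / CCC Pro — synonymous.
Nonsynonymous differences: 0 → same protein.

yes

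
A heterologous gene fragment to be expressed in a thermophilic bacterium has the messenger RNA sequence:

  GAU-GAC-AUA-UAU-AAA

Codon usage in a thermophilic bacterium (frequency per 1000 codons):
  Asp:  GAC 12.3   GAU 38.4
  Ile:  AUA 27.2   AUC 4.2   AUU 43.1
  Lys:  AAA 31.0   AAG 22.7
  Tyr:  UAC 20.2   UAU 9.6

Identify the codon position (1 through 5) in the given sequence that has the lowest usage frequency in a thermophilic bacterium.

Codon 1 GAU (Asp): 38.4 per 1000.
Codon 2 GAC (Asp): 12.3 per 1000.
Codon 3 AUA (Ile): 27.2 per 1000.
Codon 4 UAU (Tyr): 9.6 per 1000.
Codon 5 AAA (Lys): 31.0 per 1000.
Lowest frequency is 9.6 at codon 4.

4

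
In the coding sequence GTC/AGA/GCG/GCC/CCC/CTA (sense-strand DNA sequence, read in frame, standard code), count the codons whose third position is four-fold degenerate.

Codon 1 GTC (Val): third position 4-fold.
Codon 2 AGA (Arg): third position 2-fold.
Codon 3 GCG (Ala): third position 4-fold.
Codon 4 GCC (Ala): third position 4-fold.
Codon 5 CCC (Pro): third position 4-fold.
Codon 6 CTA (Leu): third position 4-fold.
Four-fold degenerate third positions: 5.

5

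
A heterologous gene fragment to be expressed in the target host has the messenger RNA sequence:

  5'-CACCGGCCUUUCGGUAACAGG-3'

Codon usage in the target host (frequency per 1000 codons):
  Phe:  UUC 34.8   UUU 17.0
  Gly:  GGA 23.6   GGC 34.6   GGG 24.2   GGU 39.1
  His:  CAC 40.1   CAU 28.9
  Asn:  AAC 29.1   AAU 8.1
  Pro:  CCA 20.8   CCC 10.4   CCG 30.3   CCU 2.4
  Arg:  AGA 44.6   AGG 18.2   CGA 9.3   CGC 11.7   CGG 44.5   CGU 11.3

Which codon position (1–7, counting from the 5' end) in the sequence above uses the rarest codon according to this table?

Codon 1 CAC (His): 40.1 per 1000.
Codon 2 CGG (Arg): 44.5 per 1000.
Codon 3 CCU (Pro): 2.4 per 1000.
Codon 4 UUC (Phe): 34.8 per 1000.
Codon 5 GGU (Gly): 39.1 per 1000.
Codon 6 AAC (Asn): 29.1 per 1000.
Codon 7 AGG (Arg): 18.2 per 1000.
Lowest frequency is 2.4 at codon 3.

3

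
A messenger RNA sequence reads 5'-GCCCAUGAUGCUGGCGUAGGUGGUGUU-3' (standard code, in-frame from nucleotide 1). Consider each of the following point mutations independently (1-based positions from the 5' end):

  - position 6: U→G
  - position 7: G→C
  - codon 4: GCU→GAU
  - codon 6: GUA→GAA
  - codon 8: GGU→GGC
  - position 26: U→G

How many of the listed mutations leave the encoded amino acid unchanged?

Codon 2: CAU (His) → CAG (Gln) — missense.
Codon 3: GAU (Asp) → CAU (His) — missense.
Codon 4: GCU (Ala) → GAU (Asp) — missense.
Codon 6: GUA (Val) → GAA (Glu) — missense.
Codon 8: GGU (Gly) → GGC (Gly) — synonymous.
Codon 9: GUU (Val) → GGU (Gly) — missense.
Synonymous: 1 of 6.

1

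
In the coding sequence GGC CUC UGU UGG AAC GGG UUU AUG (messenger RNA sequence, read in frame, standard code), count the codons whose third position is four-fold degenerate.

3

Codon 1 GGC (Gly): third position 4-fold.
Codon 2 CUC (Leu): third position 4-fold.
Codon 3 UGU (Cys): third position 2-fold.
Codon 4 UGG (Trp): third position 1-fold.
Codon 5 AAC (Asn): third position 2-fold.
Codon 6 GGG (Gly): third position 4-fold.
Codon 7 UUU (Phe): third position 2-fold.
Codon 8 AUG (Met): third position 1-fold.
Four-fold degenerate third positions: 3.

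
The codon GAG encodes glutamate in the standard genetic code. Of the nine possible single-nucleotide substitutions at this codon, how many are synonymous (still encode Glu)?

1

Position 1: none → 0 synonymous.
Position 2: none → 0 synonymous.
Position 3: GAA → 1 synonymous.
Total: 0 + 0 + 1 = 1.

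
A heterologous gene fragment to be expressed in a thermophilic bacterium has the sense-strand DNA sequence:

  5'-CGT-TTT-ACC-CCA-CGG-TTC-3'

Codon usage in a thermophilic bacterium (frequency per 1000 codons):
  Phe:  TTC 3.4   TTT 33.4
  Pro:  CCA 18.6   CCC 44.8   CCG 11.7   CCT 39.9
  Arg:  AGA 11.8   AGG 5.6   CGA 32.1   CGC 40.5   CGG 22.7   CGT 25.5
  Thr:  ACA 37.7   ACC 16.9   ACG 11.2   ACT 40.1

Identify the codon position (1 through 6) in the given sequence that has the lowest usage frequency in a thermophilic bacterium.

Codon 1 CGT (Arg): 25.5 per 1000.
Codon 2 TTT (Phe): 33.4 per 1000.
Codon 3 ACC (Thr): 16.9 per 1000.
Codon 4 CCA (Pro): 18.6 per 1000.
Codon 5 CGG (Arg): 22.7 per 1000.
Codon 6 TTC (Phe): 3.4 per 1000.
Lowest frequency is 3.4 at codon 6.

6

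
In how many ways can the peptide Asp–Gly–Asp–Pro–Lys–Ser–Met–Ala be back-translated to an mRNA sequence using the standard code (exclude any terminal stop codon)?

Asp: 2 codons.
Gly: 4 codons.
Asp: 2 codons.
Pro: 4 codons.
Lys: 2 codons.
Ser: 6 codons.
Met: 1 codon.
Ala: 4 codons.
2 × 4 × 2 × 4 × 2 × 6 × 1 × 4 = 3072.

3072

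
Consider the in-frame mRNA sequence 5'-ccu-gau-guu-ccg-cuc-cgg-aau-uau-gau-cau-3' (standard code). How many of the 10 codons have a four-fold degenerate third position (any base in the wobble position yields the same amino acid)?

5

Codon 1 CCU (Pro): third position 4-fold.
Codon 2 GAU (Asp): third position 2-fold.
Codon 3 GUU (Val): third position 4-fold.
Codon 4 CCG (Pro): third position 4-fold.
Codon 5 CUC (Leu): third position 4-fold.
Codon 6 CGG (Arg): third position 4-fold.
Codon 7 AAU (Asn): third position 2-fold.
Codon 8 UAU (Tyr): third position 2-fold.
Codon 9 GAU (Asp): third position 2-fold.
Codon 10 CAU (His): third position 2-fold.
Four-fold degenerate third positions: 5.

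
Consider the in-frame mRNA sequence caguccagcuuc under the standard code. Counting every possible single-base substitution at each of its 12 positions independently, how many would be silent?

6

Codon 1 (CAG, Gln): 1 synonymous substitution.
Codon 2 (UCC, Ser): 3 synonymous substitutions.
Codon 3 (AGC, Ser): 1 synonymous substitution.
Codon 4 (UUC, Phe): 1 synonymous substitution.
Total: 1 + 3 + 1 + 1 = 6.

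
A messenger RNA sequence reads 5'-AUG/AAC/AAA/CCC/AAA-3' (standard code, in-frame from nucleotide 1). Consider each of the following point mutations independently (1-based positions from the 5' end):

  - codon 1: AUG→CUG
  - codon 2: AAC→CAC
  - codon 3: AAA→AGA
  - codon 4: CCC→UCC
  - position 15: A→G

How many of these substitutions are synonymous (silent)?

1

Codon 1: AUG (Met) → CUG (Leu) — missense.
Codon 2: AAC (Asn) → CAC (His) — missense.
Codon 3: AAA (Lys) → AGA (Arg) — missense.
Codon 4: CCC (Pro) → UCC (Ser) — missense.
Codon 5: AAA (Lys) → AAG (Lys) — synonymous.
Synonymous: 1 of 5.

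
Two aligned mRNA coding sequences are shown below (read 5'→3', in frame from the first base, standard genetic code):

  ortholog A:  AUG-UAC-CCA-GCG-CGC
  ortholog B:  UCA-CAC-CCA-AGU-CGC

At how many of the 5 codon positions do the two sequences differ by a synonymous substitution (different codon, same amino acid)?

Codon 1: AUG Met / UCA Ser — nonsynonymous.
Codon 2: UAC Tyr / CAC His — nonsynonymous.
Codon 3: CCA Pro / CCA Pro — identical.
Codon 4: GCG Ala / AGU Ser — nonsynonymous.
Codon 5: CGC Arg / CGC Arg — identical.
Synonymous differences: 0.

0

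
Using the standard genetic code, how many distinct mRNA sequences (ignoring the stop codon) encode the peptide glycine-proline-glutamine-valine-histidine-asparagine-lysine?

1024

Gly: 4 codons.
Pro: 4 codons.
Gln: 2 codons.
Val: 4 codons.
His: 2 codons.
Asn: 2 codons.
Lys: 2 codons.
4 × 4 × 2 × 4 × 2 × 2 × 2 = 1024.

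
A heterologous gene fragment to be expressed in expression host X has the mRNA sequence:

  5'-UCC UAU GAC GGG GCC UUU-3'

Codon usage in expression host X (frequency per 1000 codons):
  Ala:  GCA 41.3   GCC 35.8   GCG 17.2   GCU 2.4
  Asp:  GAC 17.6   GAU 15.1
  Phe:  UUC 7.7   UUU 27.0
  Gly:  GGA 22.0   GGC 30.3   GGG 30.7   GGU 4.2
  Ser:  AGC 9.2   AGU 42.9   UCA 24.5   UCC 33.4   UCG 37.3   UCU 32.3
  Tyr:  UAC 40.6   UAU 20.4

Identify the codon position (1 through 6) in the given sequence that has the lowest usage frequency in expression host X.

Codon 1 UCC (Ser): 33.4 per 1000.
Codon 2 UAU (Tyr): 20.4 per 1000.
Codon 3 GAC (Asp): 17.6 per 1000.
Codon 4 GGG (Gly): 30.7 per 1000.
Codon 5 GCC (Ala): 35.8 per 1000.
Codon 6 UUU (Phe): 27.0 per 1000.
Lowest frequency is 17.6 at codon 3.

3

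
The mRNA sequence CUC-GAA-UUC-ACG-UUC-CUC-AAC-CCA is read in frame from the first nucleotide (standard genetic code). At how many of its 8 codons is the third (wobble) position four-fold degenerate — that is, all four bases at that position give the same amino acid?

4

Codon 1 CUC (Leu): third position 4-fold.
Codon 2 GAA (Glu): third position 2-fold.
Codon 3 UUC (Phe): third position 2-fold.
Codon 4 ACG (Thr): third position 4-fold.
Codon 5 UUC (Phe): third position 2-fold.
Codon 6 CUC (Leu): third position 4-fold.
Codon 7 AAC (Asn): third position 2-fold.
Codon 8 CCA (Pro): third position 4-fold.
Four-fold degenerate third positions: 4.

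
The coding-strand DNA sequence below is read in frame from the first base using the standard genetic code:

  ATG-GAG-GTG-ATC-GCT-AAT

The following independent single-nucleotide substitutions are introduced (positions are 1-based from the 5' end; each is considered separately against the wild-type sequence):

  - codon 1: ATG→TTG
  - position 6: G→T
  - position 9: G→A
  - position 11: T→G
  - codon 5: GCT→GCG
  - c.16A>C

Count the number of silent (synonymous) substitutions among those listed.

Codon 1: ATG (Met) → TTG (Leu) — missense.
Codon 2: GAG (Glu) → GAT (Asp) — missense.
Codon 3: GTG (Val) → GTA (Val) — synonymous.
Codon 4: ATC (Ile) → AGC (Ser) — missense.
Codon 5: GCT (Ala) → GCG (Ala) — synonymous.
Codon 6: AAT (Asn) → CAT (His) — missense.
Synonymous: 2 of 6.

2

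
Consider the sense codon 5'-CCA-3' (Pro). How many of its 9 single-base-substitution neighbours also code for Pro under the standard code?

Position 1: none → 0 synonymous.
Position 2: none → 0 synonymous.
Position 3: CCT, CCC, CCG → 3 synonymous.
Total: 0 + 0 + 3 = 3.

3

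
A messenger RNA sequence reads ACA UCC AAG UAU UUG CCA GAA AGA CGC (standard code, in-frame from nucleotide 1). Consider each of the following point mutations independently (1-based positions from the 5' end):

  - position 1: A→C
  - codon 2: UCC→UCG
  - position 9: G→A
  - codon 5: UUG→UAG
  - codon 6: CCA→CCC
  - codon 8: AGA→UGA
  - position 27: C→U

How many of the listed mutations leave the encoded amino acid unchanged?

4

Codon 1: ACA (Thr) → CCA (Pro) — missense.
Codon 2: UCC (Ser) → UCG (Ser) — synonymous.
Codon 3: AAG (Lys) → AAA (Lys) — synonymous.
Codon 5: UUG (Leu) → UAG (Stop) — nonsense.
Codon 6: CCA (Pro) → CCC (Pro) — synonymous.
Codon 8: AGA (Arg) → UGA (Stop) — nonsense.
Codon 9: CGC (Arg) → CGU (Arg) — synonymous.
Synonymous: 4 of 7.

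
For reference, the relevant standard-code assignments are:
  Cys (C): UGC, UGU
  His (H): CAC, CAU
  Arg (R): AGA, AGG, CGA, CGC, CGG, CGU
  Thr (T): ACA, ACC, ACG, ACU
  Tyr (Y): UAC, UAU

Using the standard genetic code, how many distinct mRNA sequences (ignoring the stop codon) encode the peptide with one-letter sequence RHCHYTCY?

1536

Arg: 6 codons.
His: 2 codons.
Cys: 2 codons.
His: 2 codons.
Tyr: 2 codons.
Thr: 4 codons.
Cys: 2 codons.
Tyr: 2 codons.
6 × 2 × 2 × 2 × 2 × 4 × 2 × 2 = 1536.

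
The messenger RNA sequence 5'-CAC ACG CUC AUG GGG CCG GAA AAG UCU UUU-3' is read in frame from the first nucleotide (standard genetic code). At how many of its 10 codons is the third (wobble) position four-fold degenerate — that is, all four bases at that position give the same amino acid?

Codon 1 CAC (His): third position 2-fold.
Codon 2 ACG (Thr): third position 4-fold.
Codon 3 CUC (Leu): third position 4-fold.
Codon 4 AUG (Met): third position 1-fold.
Codon 5 GGG (Gly): third position 4-fold.
Codon 6 CCG (Pro): third position 4-fold.
Codon 7 GAA (Glu): third position 2-fold.
Codon 8 AAG (Lys): third position 2-fold.
Codon 9 UCU (Ser): third position 4-fold.
Codon 10 UUU (Phe): third position 2-fold.
Four-fold degenerate third positions: 5.

5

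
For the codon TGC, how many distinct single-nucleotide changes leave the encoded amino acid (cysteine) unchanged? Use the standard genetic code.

Position 1: none → 0 synonymous.
Position 2: none → 0 synonymous.
Position 3: TGT → 1 synonymous.
Total: 0 + 0 + 1 = 1.

1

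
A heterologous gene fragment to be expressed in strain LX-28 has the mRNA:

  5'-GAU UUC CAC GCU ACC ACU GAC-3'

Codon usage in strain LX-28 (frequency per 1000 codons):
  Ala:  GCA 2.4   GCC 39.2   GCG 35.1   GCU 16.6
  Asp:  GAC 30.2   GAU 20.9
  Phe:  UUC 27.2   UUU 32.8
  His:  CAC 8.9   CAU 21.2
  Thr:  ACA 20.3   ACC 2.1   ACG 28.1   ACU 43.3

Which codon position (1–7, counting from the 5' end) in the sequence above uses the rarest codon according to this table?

5

Codon 1 GAU (Asp): 20.9 per 1000.
Codon 2 UUC (Phe): 27.2 per 1000.
Codon 3 CAC (His): 8.9 per 1000.
Codon 4 GCU (Ala): 16.6 per 1000.
Codon 5 ACC (Thr): 2.1 per 1000.
Codon 6 ACU (Thr): 43.3 per 1000.
Codon 7 GAC (Asp): 30.2 per 1000.
Lowest frequency is 2.1 at codon 5.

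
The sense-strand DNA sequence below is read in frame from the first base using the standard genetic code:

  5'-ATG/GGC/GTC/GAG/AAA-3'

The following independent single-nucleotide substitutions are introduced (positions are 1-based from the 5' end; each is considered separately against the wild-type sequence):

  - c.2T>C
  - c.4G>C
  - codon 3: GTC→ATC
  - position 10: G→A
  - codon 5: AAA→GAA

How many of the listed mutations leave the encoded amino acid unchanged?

0

Codon 1: ATG (Met) → ACG (Thr) — missense.
Codon 2: GGC (Gly) → CGC (Arg) — missense.
Codon 3: GTC (Val) → ATC (Ile) — missense.
Codon 4: GAG (Glu) → AAG (Lys) — missense.
Codon 5: AAA (Lys) → GAA (Glu) — missense.
Synonymous: 0 of 5.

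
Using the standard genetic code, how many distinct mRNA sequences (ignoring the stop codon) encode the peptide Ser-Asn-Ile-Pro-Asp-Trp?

Ser: 6 codons.
Asn: 2 codons.
Ile: 3 codons.
Pro: 4 codons.
Asp: 2 codons.
Trp: 1 codon.
6 × 2 × 3 × 4 × 2 × 1 = 288.

288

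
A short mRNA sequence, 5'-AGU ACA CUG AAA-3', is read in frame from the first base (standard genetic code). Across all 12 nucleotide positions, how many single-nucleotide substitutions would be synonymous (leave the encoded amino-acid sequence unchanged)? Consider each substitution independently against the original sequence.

9

Codon 1 (AGU, Ser): 1 synonymous substitution.
Codon 2 (ACA, Thr): 3 synonymous substitutions.
Codon 3 (CUG, Leu): 4 synonymous substitutions.
Codon 4 (AAA, Lys): 1 synonymous substitution.
Total: 1 + 3 + 4 + 1 = 9.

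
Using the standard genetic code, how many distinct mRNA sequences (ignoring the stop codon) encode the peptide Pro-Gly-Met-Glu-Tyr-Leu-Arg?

Pro: 4 codons.
Gly: 4 codons.
Met: 1 codon.
Glu: 2 codons.
Tyr: 2 codons.
Leu: 6 codons.
Arg: 6 codons.
4 × 4 × 1 × 2 × 2 × 6 × 6 = 2304.

2304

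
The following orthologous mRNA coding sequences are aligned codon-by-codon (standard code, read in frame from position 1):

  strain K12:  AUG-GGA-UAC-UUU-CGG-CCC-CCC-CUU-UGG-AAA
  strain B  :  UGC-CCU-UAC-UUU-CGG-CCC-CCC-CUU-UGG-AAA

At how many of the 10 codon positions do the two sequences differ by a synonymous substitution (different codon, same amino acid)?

0

Codon 1: AUG Met / UGC Cys — nonsynonymous.
Codon 2: GGA Gly / CCU Pro — nonsynonymous.
Codon 3: UAC Tyr / UAC Tyr — identical.
Codon 4: UUU Phe / UUU Phe — identical.
Codon 5: CGG Arg / CGG Arg — identical.
Codon 6: CCC Pro / CCC Pro — identical.
Codon 7: CCC Pro / CCC Pro — identical.
Codon 8: CUU Leu / CUU Leu — identical.
Codon 9: UGG Trp / UGG Trp — identical.
Codon 10: AAA Lys / AAA Lys — identical.
Synonymous differences: 0.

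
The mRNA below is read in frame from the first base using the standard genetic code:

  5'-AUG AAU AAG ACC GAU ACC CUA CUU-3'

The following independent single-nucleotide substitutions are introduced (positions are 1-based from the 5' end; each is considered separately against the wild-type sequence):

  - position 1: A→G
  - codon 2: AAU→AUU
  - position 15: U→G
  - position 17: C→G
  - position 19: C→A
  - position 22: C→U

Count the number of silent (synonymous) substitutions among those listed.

Codon 1: AUG (Met) → GUG (Val) — missense.
Codon 2: AAU (Asn) → AUU (Ile) — missense.
Codon 5: GAU (Asp) → GAG (Glu) — missense.
Codon 6: ACC (Thr) → AGC (Ser) — missense.
Codon 7: CUA (Leu) → AUA (Ile) — missense.
Codon 8: CUU (Leu) → UUU (Phe) — missense.
Synonymous: 0 of 6.

0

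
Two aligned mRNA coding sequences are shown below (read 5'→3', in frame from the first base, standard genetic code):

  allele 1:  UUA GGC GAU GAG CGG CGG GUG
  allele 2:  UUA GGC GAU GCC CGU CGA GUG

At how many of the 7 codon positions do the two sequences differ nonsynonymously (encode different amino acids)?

Codon 1: UUA Leu / UUA Leu — identical.
Codon 2: GGC Gly / GGC Gly — identical.
Codon 3: GAU Asp / GAU Asp — identical.
Codon 4: GAG Glu / GCC Ala — nonsynonymous.
Codon 5: CGG Arg / CGU Arg — synonymous.
Codon 6: CGG Arg / CGA Arg — synonymous.
Codon 7: GUG Val / GUG Val — identical.
Nonsynonymous differences: 1.

1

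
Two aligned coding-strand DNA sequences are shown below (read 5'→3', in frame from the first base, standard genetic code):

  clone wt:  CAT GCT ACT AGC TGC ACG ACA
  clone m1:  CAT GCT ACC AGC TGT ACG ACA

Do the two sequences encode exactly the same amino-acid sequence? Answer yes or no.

yes

Codon 1: CAT His / CAT His — identical.
Codon 2: GCT Ala / GCT Ala — identical.
Codon 3: ACT Thr / ACC Thr — synonymous.
Codon 4: AGC Ser / AGC Ser — identical.
Codon 5: TGC Cys / TGT Cys — synonymous.
Codon 6: ACG Thr / ACG Thr — identical.
Codon 7: ACA Thr / ACA Thr — identical.
Nonsynonymous differences: 0 → same protein.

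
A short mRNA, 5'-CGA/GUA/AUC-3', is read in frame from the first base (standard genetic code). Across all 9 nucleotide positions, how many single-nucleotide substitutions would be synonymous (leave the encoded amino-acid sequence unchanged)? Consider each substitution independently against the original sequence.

Codon 1 (CGA, Arg): 4 synonymous substitutions.
Codon 2 (GUA, Val): 3 synonymous substitutions.
Codon 3 (AUC, Ile): 2 synonymous substitutions.
Total: 4 + 3 + 2 = 9.

9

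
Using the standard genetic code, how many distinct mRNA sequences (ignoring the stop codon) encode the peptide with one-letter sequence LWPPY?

192

Leu: 6 codons.
Trp: 1 codon.
Pro: 4 codons.
Pro: 4 codons.
Tyr: 2 codons.
6 × 1 × 4 × 4 × 2 = 192.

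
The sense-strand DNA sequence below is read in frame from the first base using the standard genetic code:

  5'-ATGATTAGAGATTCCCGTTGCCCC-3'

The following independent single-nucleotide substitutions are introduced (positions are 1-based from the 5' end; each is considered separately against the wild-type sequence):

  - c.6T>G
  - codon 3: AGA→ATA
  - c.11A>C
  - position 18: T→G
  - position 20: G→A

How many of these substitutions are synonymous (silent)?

Codon 2: ATT (Ile) → ATG (Met) — missense.
Codon 3: AGA (Arg) → ATA (Ile) — missense.
Codon 4: GAT (Asp) → GCT (Ala) — missense.
Codon 6: CGT (Arg) → CGG (Arg) — synonymous.
Codon 7: TGC (Cys) → TAC (Tyr) — missense.
Synonymous: 1 of 5.

1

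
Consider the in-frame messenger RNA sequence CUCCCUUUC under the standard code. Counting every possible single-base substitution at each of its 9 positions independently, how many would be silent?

7

Codon 1 (CUC, Leu): 3 synonymous substitutions.
Codon 2 (CCU, Pro): 3 synonymous substitutions.
Codon 3 (UUC, Phe): 1 synonymous substitution.
Total: 3 + 3 + 1 = 7.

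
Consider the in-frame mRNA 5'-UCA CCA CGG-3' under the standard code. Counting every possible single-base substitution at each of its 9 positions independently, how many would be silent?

Codon 1 (UCA, Ser): 3 synonymous substitutions.
Codon 2 (CCA, Pro): 3 synonymous substitutions.
Codon 3 (CGG, Arg): 4 synonymous substitutions.
Total: 3 + 3 + 4 = 10.

10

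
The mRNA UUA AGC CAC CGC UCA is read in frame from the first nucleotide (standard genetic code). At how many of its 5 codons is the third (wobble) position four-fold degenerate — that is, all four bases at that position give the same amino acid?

2

Codon 1 UUA (Leu): third position 2-fold.
Codon 2 AGC (Ser): third position 2-fold.
Codon 3 CAC (His): third position 2-fold.
Codon 4 CGC (Arg): third position 4-fold.
Codon 5 UCA (Ser): third position 4-fold.
Four-fold degenerate third positions: 2.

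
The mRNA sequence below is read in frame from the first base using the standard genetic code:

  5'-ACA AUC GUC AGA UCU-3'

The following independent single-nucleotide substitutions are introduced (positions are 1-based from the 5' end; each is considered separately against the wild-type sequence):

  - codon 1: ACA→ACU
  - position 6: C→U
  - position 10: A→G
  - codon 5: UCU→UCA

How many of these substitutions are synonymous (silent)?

Codon 1: ACA (Thr) → ACU (Thr) — synonymous.
Codon 2: AUC (Ile) → AUU (Ile) — synonymous.
Codon 4: AGA (Arg) → GGA (Gly) — missense.
Codon 5: UCU (Ser) → UCA (Ser) — synonymous.
Synonymous: 3 of 4.

3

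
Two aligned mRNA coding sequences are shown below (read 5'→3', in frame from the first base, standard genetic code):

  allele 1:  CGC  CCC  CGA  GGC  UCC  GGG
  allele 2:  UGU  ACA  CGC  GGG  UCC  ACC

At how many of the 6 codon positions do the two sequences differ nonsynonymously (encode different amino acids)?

3

Codon 1: CGC Arg / UGU Cys — nonsynonymous.
Codon 2: CCC Pro / ACA Thr — nonsynonymous.
Codon 3: CGA Arg / CGC Arg — synonymous.
Codon 4: GGC Gly / GGG Gly — synonymous.
Codon 5: UCC Ser / UCC Ser — identical.
Codon 6: GGG Gly / ACC Thr — nonsynonymous.
Nonsynonymous differences: 3.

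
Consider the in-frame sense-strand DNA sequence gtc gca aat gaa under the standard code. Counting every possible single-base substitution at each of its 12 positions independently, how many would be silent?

8

Codon 1 (GTC, Val): 3 synonymous substitutions.
Codon 2 (GCA, Ala): 3 synonymous substitutions.
Codon 3 (AAT, Asn): 1 synonymous substitution.
Codon 4 (GAA, Glu): 1 synonymous substitution.
Total: 3 + 3 + 1 + 1 = 8.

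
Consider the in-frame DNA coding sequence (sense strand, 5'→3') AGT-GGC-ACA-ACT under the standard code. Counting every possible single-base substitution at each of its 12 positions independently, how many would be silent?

Codon 1 (AGT, Ser): 1 synonymous substitution.
Codon 2 (GGC, Gly): 3 synonymous substitutions.
Codon 3 (ACA, Thr): 3 synonymous substitutions.
Codon 4 (ACT, Thr): 3 synonymous substitutions.
Total: 1 + 3 + 3 + 3 = 10.

10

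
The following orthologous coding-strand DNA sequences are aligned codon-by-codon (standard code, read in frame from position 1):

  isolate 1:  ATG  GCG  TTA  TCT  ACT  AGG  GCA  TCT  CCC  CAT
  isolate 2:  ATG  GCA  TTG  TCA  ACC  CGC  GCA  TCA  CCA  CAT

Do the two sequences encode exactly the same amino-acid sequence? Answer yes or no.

yes

Codon 1: ATG Met / ATG Met — identical.
Codon 2: GCG Ala / GCA Ala — synonymous.
Codon 3: TTA Leu / TTG Leu — synonymous.
Codon 4: TCT Ser / TCA Ser — synonymous.
Codon 5: ACT Thr / ACC Thr — synonymous.
Codon 6: AGG Arg / CGC Arg — synonymous.
Codon 7: GCA Ala / GCA Ala — identical.
Codon 8: TCT Ser / TCA Ser — synonymous.
Codon 9: CCC Pro / CCA Pro — synonymous.
Codon 10: CAT His / CAT His — identical.
Nonsynonymous differences: 0 → same protein.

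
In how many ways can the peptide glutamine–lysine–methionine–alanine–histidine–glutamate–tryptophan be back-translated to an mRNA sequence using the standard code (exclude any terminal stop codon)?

64

Gln: 2 codons.
Lys: 2 codons.
Met: 1 codon.
Ala: 4 codons.
His: 2 codons.
Glu: 2 codons.
Trp: 1 codon.
2 × 2 × 1 × 4 × 2 × 2 × 1 = 64.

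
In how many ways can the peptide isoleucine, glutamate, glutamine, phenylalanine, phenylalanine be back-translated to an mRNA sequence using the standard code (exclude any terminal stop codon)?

48

Ile: 3 codons.
Glu: 2 codons.
Gln: 2 codons.
Phe: 2 codons.
Phe: 2 codons.
3 × 2 × 2 × 2 × 2 = 48.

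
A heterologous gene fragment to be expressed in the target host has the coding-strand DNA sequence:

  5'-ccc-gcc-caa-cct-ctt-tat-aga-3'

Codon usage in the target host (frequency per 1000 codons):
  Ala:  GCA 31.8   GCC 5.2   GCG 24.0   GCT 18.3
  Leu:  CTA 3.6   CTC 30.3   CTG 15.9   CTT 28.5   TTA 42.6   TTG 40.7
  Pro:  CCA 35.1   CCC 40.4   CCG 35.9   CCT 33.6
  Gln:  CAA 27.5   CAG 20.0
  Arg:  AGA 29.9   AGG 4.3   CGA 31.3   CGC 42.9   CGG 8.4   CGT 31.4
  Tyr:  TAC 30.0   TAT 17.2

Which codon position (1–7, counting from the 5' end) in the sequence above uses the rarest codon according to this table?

2

Codon 1 CCC (Pro): 40.4 per 1000.
Codon 2 GCC (Ala): 5.2 per 1000.
Codon 3 CAA (Gln): 27.5 per 1000.
Codon 4 CCT (Pro): 33.6 per 1000.
Codon 5 CTT (Leu): 28.5 per 1000.
Codon 6 TAT (Tyr): 17.2 per 1000.
Codon 7 AGA (Arg): 29.9 per 1000.
Lowest frequency is 5.2 at codon 2.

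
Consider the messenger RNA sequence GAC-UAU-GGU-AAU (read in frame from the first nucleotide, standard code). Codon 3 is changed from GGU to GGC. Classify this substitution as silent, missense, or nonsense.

silent

Position 9 falls in codon 3: GGU → Gly.
After the substitution the codon is GGC → Gly.
Both encode Gly, so the change is synonymous.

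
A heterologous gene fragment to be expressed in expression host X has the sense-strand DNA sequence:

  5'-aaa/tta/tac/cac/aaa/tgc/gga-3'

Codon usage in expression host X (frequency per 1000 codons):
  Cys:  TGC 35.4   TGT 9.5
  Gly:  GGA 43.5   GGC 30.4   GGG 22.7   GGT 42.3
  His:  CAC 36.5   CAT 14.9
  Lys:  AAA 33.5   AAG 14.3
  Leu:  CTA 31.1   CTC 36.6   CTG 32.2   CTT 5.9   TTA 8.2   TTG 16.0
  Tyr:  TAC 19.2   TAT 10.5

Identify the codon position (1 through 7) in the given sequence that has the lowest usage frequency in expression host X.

2

Codon 1 AAA (Lys): 33.5 per 1000.
Codon 2 TTA (Leu): 8.2 per 1000.
Codon 3 TAC (Tyr): 19.2 per 1000.
Codon 4 CAC (His): 36.5 per 1000.
Codon 5 AAA (Lys): 33.5 per 1000.
Codon 6 TGC (Cys): 35.4 per 1000.
Codon 7 GGA (Gly): 43.5 per 1000.
Lowest frequency is 8.2 at codon 2.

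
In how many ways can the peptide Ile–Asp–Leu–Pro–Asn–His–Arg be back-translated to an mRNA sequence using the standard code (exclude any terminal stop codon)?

Ile: 3 codons.
Asp: 2 codons.
Leu: 6 codons.
Pro: 4 codons.
Asn: 2 codons.
His: 2 codons.
Arg: 6 codons.
3 × 2 × 6 × 4 × 2 × 2 × 6 = 3456.

3456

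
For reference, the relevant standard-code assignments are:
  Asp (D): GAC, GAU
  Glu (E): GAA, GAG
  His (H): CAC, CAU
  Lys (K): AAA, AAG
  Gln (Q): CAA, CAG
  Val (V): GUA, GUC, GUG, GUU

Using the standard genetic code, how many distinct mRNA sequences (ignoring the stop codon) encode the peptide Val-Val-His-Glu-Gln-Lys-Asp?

512

Val: 4 codons.
Val: 4 codons.
His: 2 codons.
Glu: 2 codons.
Gln: 2 codons.
Lys: 2 codons.
Asp: 2 codons.
4 × 4 × 2 × 2 × 2 × 2 × 2 = 512.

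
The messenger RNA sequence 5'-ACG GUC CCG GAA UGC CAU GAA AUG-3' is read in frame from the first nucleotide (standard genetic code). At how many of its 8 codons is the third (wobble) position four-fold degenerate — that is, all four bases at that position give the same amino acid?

Codon 1 ACG (Thr): third position 4-fold.
Codon 2 GUC (Val): third position 4-fold.
Codon 3 CCG (Pro): third position 4-fold.
Codon 4 GAA (Glu): third position 2-fold.
Codon 5 UGC (Cys): third position 2-fold.
Codon 6 CAU (His): third position 2-fold.
Codon 7 GAA (Glu): third position 2-fold.
Codon 8 AUG (Met): third position 1-fold.
Four-fold degenerate third positions: 3.

3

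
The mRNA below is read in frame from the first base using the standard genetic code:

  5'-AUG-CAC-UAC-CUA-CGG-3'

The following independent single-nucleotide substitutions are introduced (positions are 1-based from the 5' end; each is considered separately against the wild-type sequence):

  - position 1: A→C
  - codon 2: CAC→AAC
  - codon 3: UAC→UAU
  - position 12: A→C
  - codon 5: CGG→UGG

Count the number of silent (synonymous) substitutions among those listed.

Codon 1: AUG (Met) → CUG (Leu) — missense.
Codon 2: CAC (His) → AAC (Asn) — missense.
Codon 3: UAC (Tyr) → UAU (Tyr) — synonymous.
Codon 4: CUA (Leu) → CUC (Leu) — synonymous.
Codon 5: CGG (Arg) → UGG (Trp) — missense.
Synonymous: 2 of 5.

2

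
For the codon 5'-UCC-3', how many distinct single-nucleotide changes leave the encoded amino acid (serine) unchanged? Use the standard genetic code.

Position 1: none → 0 synonymous.
Position 2: none → 0 synonymous.
Position 3: UCU, UCA, UCG → 3 synonymous.
Total: 0 + 0 + 3 = 3.

3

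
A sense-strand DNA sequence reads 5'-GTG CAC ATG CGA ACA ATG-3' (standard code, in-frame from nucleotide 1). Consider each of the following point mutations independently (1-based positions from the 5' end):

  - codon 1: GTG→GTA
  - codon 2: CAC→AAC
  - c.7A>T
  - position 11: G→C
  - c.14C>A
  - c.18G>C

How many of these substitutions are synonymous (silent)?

1

Codon 1: GTG (Val) → GTA (Val) — synonymous.
Codon 2: CAC (His) → AAC (Asn) — missense.
Codon 3: ATG (Met) → TTG (Leu) — missense.
Codon 4: CGA (Arg) → CCA (Pro) — missense.
Codon 5: ACA (Thr) → AAA (Lys) — missense.
Codon 6: ATG (Met) → ATC (Ile) — missense.
Synonymous: 1 of 6.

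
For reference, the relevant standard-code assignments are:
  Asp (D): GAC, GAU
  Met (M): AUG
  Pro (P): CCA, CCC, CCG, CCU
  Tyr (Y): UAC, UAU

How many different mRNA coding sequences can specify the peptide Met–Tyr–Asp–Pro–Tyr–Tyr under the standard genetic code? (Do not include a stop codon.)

Met: 1 codon.
Tyr: 2 codons.
Asp: 2 codons.
Pro: 4 codons.
Tyr: 2 codons.
Tyr: 2 codons.
1 × 2 × 2 × 4 × 2 × 2 = 64.

64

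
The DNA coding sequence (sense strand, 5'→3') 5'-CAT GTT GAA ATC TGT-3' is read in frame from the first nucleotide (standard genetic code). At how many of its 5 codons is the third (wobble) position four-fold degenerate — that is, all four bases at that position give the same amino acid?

Codon 1 CAT (His): third position 2-fold.
Codon 2 GTT (Val): third position 4-fold.
Codon 3 GAA (Glu): third position 2-fold.
Codon 4 ATC (Ile): third position 3-fold.
Codon 5 TGT (Cys): third position 2-fold.
Four-fold degenerate third positions: 1.

1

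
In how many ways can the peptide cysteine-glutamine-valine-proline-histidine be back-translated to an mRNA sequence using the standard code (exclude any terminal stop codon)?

128

Cys: 2 codons.
Gln: 2 codons.
Val: 4 codons.
Pro: 4 codons.
His: 2 codons.
2 × 2 × 4 × 4 × 2 = 128.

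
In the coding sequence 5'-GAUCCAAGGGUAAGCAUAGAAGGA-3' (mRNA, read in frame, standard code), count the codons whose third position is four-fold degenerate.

3

Codon 1 GAU (Asp): third position 2-fold.
Codon 2 CCA (Pro): third position 4-fold.
Codon 3 AGG (Arg): third position 2-fold.
Codon 4 GUA (Val): third position 4-fold.
Codon 5 AGC (Ser): third position 2-fold.
Codon 6 AUA (Ile): third position 3-fold.
Codon 7 GAA (Glu): third position 2-fold.
Codon 8 GGA (Gly): third position 4-fold.
Four-fold degenerate third positions: 3.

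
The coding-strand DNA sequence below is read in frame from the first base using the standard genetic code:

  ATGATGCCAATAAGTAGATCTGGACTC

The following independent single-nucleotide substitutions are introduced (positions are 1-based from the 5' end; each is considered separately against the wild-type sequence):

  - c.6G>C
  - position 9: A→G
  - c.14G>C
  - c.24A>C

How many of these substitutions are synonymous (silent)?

2

Codon 2: ATG (Met) → ATC (Ile) — missense.
Codon 3: CCA (Pro) → CCG (Pro) — synonymous.
Codon 5: AGT (Ser) → ACT (Thr) — missense.
Codon 8: GGA (Gly) → GGC (Gly) — synonymous.
Synonymous: 2 of 4.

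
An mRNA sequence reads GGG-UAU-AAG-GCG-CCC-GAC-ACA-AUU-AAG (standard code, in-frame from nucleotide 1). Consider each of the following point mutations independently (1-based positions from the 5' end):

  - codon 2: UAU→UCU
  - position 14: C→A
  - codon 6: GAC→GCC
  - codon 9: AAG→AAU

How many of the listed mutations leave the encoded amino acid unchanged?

0

Codon 2: UAU (Tyr) → UCU (Ser) — missense.
Codon 5: CCC (Pro) → CAC (His) — missense.
Codon 6: GAC (Asp) → GCC (Ala) — missense.
Codon 9: AAG (Lys) → AAU (Asn) — missense.
Synonymous: 0 of 4.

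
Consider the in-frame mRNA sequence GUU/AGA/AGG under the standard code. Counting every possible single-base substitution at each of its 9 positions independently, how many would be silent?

Codon 1 (GUU, Val): 3 synonymous substitutions.
Codon 2 (AGA, Arg): 2 synonymous substitutions.
Codon 3 (AGG, Arg): 2 synonymous substitutions.
Total: 3 + 2 + 2 = 7.

7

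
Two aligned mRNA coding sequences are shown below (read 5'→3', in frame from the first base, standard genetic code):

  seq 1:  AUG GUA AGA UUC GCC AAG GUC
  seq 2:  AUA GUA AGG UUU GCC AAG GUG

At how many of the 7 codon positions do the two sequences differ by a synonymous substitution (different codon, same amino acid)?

Codon 1: AUG Met / AUA Ile — nonsynonymous.
Codon 2: GUA Val / GUA Val — identical.
Codon 3: AGA Arg / AGG Arg — synonymous.
Codon 4: UUC Phe / UUU Phe — synonymous.
Codon 5: GCC Ala / GCC Ala — identical.
Codon 6: AAG Lys / AAG Lys — identical.
Codon 7: GUC Val / GUG Val — synonymous.
Synonymous differences: 3.

3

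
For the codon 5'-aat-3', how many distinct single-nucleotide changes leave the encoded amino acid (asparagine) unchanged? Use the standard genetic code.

Position 1: none → 0 synonymous.
Position 2: none → 0 synonymous.
Position 3: AAC → 1 synonymous.
Total: 0 + 0 + 1 = 1.

1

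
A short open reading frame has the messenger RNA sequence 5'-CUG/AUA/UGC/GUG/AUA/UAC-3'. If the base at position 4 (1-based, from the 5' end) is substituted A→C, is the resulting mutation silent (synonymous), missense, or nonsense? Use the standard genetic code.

missense

Position 4 falls in codon 2: AUA → Ile.
After the substitution the codon is CUA → Leu.
Ile ≠ Leu, so this is a missense mutation.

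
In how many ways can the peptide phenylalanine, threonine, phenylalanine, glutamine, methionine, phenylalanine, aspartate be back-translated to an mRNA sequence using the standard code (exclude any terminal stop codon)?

128

Phe: 2 codons.
Thr: 4 codons.
Phe: 2 codons.
Gln: 2 codons.
Met: 1 codon.
Phe: 2 codons.
Asp: 2 codons.
2 × 4 × 2 × 2 × 1 × 2 × 2 = 128.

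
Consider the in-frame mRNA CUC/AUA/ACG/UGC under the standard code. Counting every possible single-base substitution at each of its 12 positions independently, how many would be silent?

9

Codon 1 (CUC, Leu): 3 synonymous substitutions.
Codon 2 (AUA, Ile): 2 synonymous substitutions.
Codon 3 (ACG, Thr): 3 synonymous substitutions.
Codon 4 (UGC, Cys): 1 synonymous substitution.
Total: 3 + 2 + 3 + 1 = 9.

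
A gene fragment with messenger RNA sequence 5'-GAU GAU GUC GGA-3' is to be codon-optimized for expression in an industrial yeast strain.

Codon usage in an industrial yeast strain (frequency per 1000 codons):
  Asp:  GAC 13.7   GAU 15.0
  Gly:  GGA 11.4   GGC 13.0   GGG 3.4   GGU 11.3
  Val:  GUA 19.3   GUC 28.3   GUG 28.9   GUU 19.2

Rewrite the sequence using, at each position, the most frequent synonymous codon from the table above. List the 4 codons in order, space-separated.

GAU GAU GUG GGC

Codon 1 (Asp): best is GAU at 15.0.
Codon 2 (Asp): best is GAU at 15.0.
Codon 3 (Val): best is GUG at 28.9.
Codon 4 (Gly): best is GGC at 13.0.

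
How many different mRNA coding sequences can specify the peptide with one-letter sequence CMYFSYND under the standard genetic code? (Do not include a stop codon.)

384

Cys: 2 codons.
Met: 1 codon.
Tyr: 2 codons.
Phe: 2 codons.
Ser: 6 codons.
Tyr: 2 codons.
Asn: 2 codons.
Asp: 2 codons.
2 × 1 × 2 × 2 × 6 × 2 × 2 × 2 = 384.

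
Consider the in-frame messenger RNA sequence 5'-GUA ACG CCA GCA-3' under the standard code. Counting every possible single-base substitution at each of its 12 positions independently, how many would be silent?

12

Codon 1 (GUA, Val): 3 synonymous substitutions.
Codon 2 (ACG, Thr): 3 synonymous substitutions.
Codon 3 (CCA, Pro): 3 synonymous substitutions.
Codon 4 (GCA, Ala): 3 synonymous substitutions.
Total: 3 + 3 + 3 + 3 = 12.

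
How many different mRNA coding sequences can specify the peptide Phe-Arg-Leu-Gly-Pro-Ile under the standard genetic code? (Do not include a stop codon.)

Phe: 2 codons.
Arg: 6 codons.
Leu: 6 codons.
Gly: 4 codons.
Pro: 4 codons.
Ile: 3 codons.
2 × 6 × 6 × 4 × 4 × 3 = 3456.

3456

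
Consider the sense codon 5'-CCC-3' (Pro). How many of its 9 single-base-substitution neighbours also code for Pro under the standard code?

3

Position 1: none → 0 synonymous.
Position 2: none → 0 synonymous.
Position 3: CCU, CCA, CCG → 3 synonymous.
Total: 0 + 0 + 3 = 3.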